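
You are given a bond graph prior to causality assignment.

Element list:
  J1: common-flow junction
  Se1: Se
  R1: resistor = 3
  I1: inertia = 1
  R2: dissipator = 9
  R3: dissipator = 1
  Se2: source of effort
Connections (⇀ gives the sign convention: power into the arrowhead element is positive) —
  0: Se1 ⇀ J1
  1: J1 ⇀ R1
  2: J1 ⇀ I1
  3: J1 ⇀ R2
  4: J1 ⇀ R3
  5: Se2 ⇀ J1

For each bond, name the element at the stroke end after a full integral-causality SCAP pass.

b0 |J1  (source Se1 imposes e)
b5 |J1  (Se2: effort source, stroke at far end)
b2 |I1  (I1 outputs flow p/I1)
b1 |J1  (common-f at J1 fixed by 2)
b3 |J1  (J1: bond 2 brought flow, rest push out)
b4 |J1  (1-jn J1 has f-setter on 2)

#0 |J1
#1 |J1
#2 |I1
#3 |J1
#4 |J1
#5 |J1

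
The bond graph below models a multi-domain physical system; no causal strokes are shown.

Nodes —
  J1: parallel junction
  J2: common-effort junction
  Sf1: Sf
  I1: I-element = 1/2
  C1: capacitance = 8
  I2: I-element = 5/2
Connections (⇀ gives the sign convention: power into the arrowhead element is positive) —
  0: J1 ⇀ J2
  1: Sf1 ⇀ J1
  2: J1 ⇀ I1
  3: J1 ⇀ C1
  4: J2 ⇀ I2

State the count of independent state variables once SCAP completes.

3  (C1, I1, I2 all integral)

b1 |Sf1  (Sf1 (Sf) sets flow on bond)
b2 |I1  (I1 integral (f out))
b3 |J1  (prefer integral on C1)
b0 |J2  (J1 effort already set via bond 3)
b4 |I2  (0-jn J2 has e-setter on 0)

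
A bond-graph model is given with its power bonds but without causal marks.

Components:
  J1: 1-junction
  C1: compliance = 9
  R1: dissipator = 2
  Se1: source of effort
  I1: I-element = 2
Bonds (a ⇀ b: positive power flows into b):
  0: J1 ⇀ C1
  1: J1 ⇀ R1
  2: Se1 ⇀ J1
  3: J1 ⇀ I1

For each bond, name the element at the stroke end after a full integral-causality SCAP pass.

bond 0 →J1
bond 1 →J1
bond 2 →J1
bond 3 →I1

b2 |J1  (Se1 (Se) sets effort on bond)
b0 |J1  (C1: C, integral causality)
b3 |I1  (I1 outputs flow p/I1)
b1 |J1  (1-jn J1 has f-setter on 3)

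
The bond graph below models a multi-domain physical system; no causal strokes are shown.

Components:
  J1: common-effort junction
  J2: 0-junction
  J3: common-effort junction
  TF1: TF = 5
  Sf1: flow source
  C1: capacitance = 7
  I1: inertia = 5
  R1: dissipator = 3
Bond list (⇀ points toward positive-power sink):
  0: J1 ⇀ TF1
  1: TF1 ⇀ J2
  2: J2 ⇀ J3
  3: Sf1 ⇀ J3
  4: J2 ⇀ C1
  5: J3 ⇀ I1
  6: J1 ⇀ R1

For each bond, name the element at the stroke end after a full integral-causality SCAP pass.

β0 stroke→J1
β1 stroke→TF1
β2 stroke→J3
β3 stroke→Sf1
β4 stroke→J2
β5 stroke→I1
β6 stroke→R1

b3 |Sf1  (Sf1 fixes flow; stroke at Sf1)
b4 |J2  (C1 integral (e out))
b1 |TF1  (J2: bond 4 brought effort, rest push out)
b2 |J3  (J2 effort already set via bond 4)
b5 |I1  (0-jn J3 has e-setter on 2)
b0 |J1  (through TF1, causality passes straight; one stroke at TF1)
b6 |R1  (J1 effort already set via bond 0)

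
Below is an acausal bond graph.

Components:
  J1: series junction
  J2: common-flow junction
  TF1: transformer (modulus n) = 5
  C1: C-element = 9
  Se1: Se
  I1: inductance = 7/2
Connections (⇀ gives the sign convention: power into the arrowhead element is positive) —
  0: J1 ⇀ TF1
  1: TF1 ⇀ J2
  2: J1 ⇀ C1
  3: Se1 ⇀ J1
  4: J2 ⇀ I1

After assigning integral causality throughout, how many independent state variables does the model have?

2  (C1, I1 all integral)

β3 |J1  (source Se1 imposes e)
β2 |J1  (C1: C, integral causality)
β0 |TF1  (only one flow-in slot at J1)
β1 |J2  (through TF1, causality passes straight; one stroke at TF1)
β4 |I1  (closing 1-jn rule on J2)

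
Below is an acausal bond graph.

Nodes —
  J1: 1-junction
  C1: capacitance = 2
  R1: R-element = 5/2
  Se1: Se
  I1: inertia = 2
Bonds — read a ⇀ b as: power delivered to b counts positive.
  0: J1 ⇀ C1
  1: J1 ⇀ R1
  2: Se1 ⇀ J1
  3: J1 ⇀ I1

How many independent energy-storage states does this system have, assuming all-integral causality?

2  (C1, I1 all integral)

#2 →J1  (Se1 fixes effort; stroke away)
#0 →J1  (C1 integral (e out))
#3 →I1  (prefer integral on I1)
#1 →J1  (J1: bond 3 brought flow, rest push out)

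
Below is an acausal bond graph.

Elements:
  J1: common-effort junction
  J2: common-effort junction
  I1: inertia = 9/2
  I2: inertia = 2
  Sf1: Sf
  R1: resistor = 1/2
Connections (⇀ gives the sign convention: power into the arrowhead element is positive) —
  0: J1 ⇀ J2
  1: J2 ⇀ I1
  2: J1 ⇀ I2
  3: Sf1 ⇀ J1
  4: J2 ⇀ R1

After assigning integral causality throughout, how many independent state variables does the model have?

2  (I1, I2 all integral)

#3 |Sf1  (source Sf1 imposes f)
#1 |I1  (prefer integral on I1)
#2 |I2  (I2: I, integral causality)
#0 |J1  (closing 0-jn rule on J1)
#4 |J2  (J2: last free bond brings effort in)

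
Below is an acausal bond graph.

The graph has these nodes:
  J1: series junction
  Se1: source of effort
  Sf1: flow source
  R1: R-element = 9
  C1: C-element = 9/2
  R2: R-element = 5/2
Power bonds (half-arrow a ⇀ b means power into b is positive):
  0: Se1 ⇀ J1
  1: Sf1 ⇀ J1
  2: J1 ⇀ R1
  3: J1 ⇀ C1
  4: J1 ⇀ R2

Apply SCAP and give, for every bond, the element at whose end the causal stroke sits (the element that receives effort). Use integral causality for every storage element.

bond 0 →J1
bond 1 →Sf1
bond 2 →J1
bond 3 →J1
bond 4 →J1

β0 |J1  (source Se1 imposes e)
β1 |Sf1  (Sf1: flow source, stroke at near end)
β2 |J1  (common-f at J1 fixed by 1)
β3 |J1  (J1: bond 1 brought flow, rest push out)
β4 |J1  (J1 flow already set via bond 1)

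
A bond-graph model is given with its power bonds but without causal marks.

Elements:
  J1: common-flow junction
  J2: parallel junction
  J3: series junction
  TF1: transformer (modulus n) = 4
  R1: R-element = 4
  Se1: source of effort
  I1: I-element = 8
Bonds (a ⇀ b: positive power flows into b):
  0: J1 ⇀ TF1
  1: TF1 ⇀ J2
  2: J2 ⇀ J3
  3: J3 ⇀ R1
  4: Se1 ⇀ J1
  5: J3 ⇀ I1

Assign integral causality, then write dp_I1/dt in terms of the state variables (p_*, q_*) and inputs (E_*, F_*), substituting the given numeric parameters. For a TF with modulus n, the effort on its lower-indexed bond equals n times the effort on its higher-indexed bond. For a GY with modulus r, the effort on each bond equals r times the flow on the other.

dp_I1/dt = E_Se1/4 - p_I1/2

#4 →J1  (source Se1 imposes e)
#0 →TF1  (J1: last free bond brings flow in)
#1 →J2  (through TF1, causality passes straight; one stroke at TF1)
#2 →J3  (J2 effort already set via bond 1)
#5 →I1  (I1 outputs flow p/I1)
#3 →J3  (J3 flow already set via bond 5)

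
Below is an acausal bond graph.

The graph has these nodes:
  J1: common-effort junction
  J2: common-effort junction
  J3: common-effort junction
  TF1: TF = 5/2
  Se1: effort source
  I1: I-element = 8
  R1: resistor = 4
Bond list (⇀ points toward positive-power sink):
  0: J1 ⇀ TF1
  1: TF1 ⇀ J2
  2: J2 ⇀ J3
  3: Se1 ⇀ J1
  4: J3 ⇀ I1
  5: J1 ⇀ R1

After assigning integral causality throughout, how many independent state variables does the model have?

#3 →J1  (Se1 (Se) sets effort on bond)
#0 →TF1  (J1 effort already set via bond 3)
#5 →R1  (0-jn J1 has e-setter on 3)
#1 →J2  (TF1 one-in-one-out from 0)
#2 →J3  (J2 effort already set via bond 1)
#4 →I1  (J3: bond 2 brought effort, rest push out)

1  (I1 all integral)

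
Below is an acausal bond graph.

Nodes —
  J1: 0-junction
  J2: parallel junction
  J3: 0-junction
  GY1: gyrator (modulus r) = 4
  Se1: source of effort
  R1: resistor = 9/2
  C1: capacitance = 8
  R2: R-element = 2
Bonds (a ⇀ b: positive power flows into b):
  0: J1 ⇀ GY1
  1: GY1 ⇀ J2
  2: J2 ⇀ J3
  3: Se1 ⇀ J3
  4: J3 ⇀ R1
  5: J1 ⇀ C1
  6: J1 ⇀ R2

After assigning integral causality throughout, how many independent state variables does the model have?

1  (C1 all integral)

β3 |J3  (Se1 (Se) sets effort on bond)
β2 |J2  (J3: bond 3 brought effort, rest push out)
β4 |R1  (J3 effort already set via bond 3)
β1 |GY1  (J2: bond 2 brought effort, rest push out)
β0 |GY1  (GY1 both-in/both-out from 1)
β5 |J1  (C1 outputs effort q/C1)
β6 |R2  (J1 effort already set via bond 5)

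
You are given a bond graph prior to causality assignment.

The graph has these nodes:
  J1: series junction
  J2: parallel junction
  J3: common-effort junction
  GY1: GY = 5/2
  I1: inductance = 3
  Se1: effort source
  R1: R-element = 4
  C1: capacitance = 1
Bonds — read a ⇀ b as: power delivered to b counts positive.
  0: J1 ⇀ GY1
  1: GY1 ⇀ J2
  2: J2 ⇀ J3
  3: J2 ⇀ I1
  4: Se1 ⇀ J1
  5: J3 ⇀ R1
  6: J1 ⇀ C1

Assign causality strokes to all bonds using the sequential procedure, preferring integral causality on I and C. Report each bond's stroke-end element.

bond 0 →GY1
bond 1 →GY1
bond 2 →J2
bond 3 →I1
bond 4 →J1
bond 5 →J3
bond 6 →J1

bond 4 →J1  (Se1 fixes effort; stroke away)
bond 3 →I1  (prefer integral on I1)
bond 6 →J1  (C1 integral (e out))
bond 0 →GY1  (J1: last free bond brings flow in)
bond 1 →GY1  (GY1: gyrator matches bond 0)
bond 2 →J2  (J2: last free bond brings effort in)
bond 5 →J3  (J3: last free bond brings effort in)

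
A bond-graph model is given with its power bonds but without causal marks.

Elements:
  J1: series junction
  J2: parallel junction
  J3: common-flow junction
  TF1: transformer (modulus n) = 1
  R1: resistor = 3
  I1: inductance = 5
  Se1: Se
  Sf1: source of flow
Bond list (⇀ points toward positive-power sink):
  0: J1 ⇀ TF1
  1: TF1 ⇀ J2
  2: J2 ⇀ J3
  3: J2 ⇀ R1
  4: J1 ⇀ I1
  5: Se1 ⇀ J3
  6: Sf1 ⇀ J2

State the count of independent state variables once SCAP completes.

bond 5 |J3  (Se1: effort source, stroke at far end)
bond 6 |Sf1  (Sf1 fixes flow; stroke at Sf1)
bond 2 |J2  (J3 needs exactly one f-in)
bond 1 |TF1  (J2 effort already set via bond 2)
bond 3 |R1  (0-jn J2 has e-setter on 2)
bond 0 |J1  (TF1: transformer flips bond 1)
bond 4 |I1  (only one flow-in slot at J1)

1  (I1 all integral)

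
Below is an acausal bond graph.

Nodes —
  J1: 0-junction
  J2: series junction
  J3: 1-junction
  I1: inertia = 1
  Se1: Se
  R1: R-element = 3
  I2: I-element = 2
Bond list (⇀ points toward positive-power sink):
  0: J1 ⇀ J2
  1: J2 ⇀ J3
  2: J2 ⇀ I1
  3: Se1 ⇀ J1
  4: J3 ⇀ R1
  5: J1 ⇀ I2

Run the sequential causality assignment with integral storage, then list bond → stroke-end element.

b0 |J2
b1 |J2
b2 |I1
b3 |J1
b4 |J3
b5 |I2

b3 →J1  (Se1 (Se) sets effort on bond)
b0 →J2  (common-e at J1 fixed by 3)
b5 →I2  (common-e at J1 fixed by 3)
b2 →I1  (I1 outputs flow p/I1)
b1 →J2  (J2: bond 2 brought flow, rest push out)
b4 →J3  (common-f at J3 fixed by 1)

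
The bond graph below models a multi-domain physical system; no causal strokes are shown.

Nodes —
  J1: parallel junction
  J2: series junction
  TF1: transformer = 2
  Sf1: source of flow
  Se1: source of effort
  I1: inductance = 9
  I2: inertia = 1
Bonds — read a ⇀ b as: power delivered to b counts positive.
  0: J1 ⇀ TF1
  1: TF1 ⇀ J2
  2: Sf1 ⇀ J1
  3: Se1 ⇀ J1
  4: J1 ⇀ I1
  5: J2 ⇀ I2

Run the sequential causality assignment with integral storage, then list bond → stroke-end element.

#2 |Sf1  (Sf1 (Sf) sets flow on bond)
#3 |J1  (Se1 fixes effort; stroke away)
#0 |TF1  (J1 effort already set via bond 3)
#4 |I1  (J1 effort already set via bond 3)
#1 |J2  (TF TF1: opposite of bond 0)
#5 |I2  (J2: last free bond brings flow in)

β0 stroke→TF1
β1 stroke→J2
β2 stroke→Sf1
β3 stroke→J1
β4 stroke→I1
β5 stroke→I2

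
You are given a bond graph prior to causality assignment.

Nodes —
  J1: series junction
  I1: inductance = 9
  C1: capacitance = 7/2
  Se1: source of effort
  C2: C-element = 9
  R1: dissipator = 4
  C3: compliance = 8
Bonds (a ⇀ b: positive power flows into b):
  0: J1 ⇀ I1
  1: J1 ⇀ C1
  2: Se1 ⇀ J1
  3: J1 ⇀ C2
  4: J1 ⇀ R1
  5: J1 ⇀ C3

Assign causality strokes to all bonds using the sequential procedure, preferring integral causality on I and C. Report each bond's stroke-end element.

β2 |J1  (source Se1 imposes e)
β0 |I1  (I1 integral (f out))
β1 |J1  (J1: bond 0 brought flow, rest push out)
β3 |J1  (J1: bond 0 brought flow, rest push out)
β4 |J1  (common-f at J1 fixed by 0)
β5 |J1  (common-f at J1 fixed by 0)

β0 →I1
β1 →J1
β2 →J1
β3 →J1
β4 →J1
β5 →J1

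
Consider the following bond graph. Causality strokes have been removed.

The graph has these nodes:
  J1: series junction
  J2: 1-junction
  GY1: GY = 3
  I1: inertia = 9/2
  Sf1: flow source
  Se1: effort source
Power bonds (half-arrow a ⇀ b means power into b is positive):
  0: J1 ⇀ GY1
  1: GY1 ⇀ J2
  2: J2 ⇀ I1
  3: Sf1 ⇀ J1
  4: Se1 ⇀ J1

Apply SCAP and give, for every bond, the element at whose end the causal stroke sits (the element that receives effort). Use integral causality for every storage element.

bond 0 |J1
bond 1 |J2
bond 2 |I1
bond 3 |Sf1
bond 4 |J1

β3 |Sf1  (source Sf1 imposes f)
β4 |J1  (Se1: effort source, stroke at far end)
β0 |J1  (J1: bond 3 brought flow, rest push out)
β1 |J2  (GY GY1: same side as bond 0)
β2 |I1  (closing 1-jn rule on J2)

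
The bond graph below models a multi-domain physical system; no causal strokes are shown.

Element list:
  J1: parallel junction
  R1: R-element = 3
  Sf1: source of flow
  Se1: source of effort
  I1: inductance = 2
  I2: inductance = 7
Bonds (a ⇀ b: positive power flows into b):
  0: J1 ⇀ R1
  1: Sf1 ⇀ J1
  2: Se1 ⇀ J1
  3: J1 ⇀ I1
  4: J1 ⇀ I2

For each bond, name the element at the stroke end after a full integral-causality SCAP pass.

#1 |Sf1  (source Sf1 imposes f)
#2 |J1  (Se1 fixes effort; stroke away)
#0 |R1  (common-e at J1 fixed by 2)
#3 |I1  (common-e at J1 fixed by 2)
#4 |I2  (common-e at J1 fixed by 2)

#0 stroke at R1
#1 stroke at Sf1
#2 stroke at J1
#3 stroke at I1
#4 stroke at I2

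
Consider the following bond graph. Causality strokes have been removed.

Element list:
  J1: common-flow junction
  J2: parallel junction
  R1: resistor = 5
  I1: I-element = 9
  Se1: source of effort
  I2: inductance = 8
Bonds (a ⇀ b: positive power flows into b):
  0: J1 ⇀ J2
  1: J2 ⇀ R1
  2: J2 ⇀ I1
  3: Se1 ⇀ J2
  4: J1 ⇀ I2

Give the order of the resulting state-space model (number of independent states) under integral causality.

b3 stroke at J2  (source Se1 imposes e)
b0 stroke at J1  (0-jn J2 has e-setter on 3)
b1 stroke at R1  (J2 effort already set via bond 3)
b2 stroke at I1  (J2: bond 3 brought effort, rest push out)
b4 stroke at I2  (closing 1-jn rule on J1)

2  (I1, I2 all integral)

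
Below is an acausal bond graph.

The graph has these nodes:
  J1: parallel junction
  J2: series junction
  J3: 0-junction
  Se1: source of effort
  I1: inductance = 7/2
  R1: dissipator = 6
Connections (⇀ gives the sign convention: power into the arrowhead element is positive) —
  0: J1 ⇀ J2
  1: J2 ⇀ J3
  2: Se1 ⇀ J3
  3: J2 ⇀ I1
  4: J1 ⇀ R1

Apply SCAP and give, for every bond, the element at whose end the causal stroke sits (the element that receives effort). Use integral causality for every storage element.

#2 stroke→J3  (Se1 fixes effort; stroke away)
#1 stroke→J2  (J3 effort already set via bond 2)
#3 stroke→I1  (I1 outputs flow p/I1)
#0 stroke→J2  (1-jn J2 has f-setter on 3)
#4 stroke→J1  (only one effort-in slot at J1)

#0 stroke at J2
#1 stroke at J2
#2 stroke at J3
#3 stroke at I1
#4 stroke at J1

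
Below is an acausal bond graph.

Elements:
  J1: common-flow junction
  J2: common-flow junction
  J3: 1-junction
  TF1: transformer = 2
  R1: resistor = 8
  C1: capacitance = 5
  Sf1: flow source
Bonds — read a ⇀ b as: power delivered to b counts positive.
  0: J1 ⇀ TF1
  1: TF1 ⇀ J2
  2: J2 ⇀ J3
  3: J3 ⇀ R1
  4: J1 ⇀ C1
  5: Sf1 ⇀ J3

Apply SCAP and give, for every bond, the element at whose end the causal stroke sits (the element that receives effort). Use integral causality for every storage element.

β0 |TF1
β1 |J2
β2 |J3
β3 |J3
β4 |J1
β5 |Sf1

β5 stroke→Sf1  (Sf1 (Sf) sets flow on bond)
β2 stroke→J3  (common-f at J3 fixed by 5)
β3 stroke→J3  (common-f at J3 fixed by 5)
β1 stroke→J2  (J2 flow already set via bond 2)
β0 stroke→TF1  (TF1 one-in-one-out from 1)
β4 stroke→J1  (J1: bond 0 brought flow, rest push out)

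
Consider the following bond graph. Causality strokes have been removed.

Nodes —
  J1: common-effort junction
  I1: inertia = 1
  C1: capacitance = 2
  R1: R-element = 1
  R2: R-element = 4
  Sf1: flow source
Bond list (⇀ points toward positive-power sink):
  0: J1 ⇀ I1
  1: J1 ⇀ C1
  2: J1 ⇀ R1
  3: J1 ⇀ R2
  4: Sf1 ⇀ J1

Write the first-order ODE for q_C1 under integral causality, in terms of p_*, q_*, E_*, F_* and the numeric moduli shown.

#4 stroke→Sf1  (Sf1: flow source, stroke at near end)
#0 stroke→I1  (prefer integral on I1)
#1 stroke→J1  (C1 integral (e out))
#2 stroke→R1  (0-jn J1 has e-setter on 1)
#3 stroke→R2  (0-jn J1 has e-setter on 1)

dq_C1/dt = F_Sf1 - p_I1 - 5*q_C1/8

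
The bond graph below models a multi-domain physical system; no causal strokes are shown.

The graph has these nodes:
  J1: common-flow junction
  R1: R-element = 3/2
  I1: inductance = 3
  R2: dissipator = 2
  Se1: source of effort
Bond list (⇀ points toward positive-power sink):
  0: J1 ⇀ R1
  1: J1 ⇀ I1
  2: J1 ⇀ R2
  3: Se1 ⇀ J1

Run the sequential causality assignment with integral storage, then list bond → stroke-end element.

b0 |J1
b1 |I1
b2 |J1
b3 |J1

bond 3 stroke at J1  (Se1 fixes effort; stroke away)
bond 1 stroke at I1  (I1 integral (f out))
bond 0 stroke at J1  (common-f at J1 fixed by 1)
bond 2 stroke at J1  (common-f at J1 fixed by 1)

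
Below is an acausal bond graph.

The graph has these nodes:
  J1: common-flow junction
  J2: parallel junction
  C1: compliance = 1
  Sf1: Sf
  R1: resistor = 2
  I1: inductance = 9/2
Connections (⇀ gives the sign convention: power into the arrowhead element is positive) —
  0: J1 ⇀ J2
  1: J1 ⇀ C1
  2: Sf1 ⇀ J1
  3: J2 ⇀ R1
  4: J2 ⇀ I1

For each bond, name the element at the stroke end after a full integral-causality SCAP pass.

b0 →J1
b1 →J1
b2 →Sf1
b3 →J2
b4 →I1

bond 2 →Sf1  (Sf1 (Sf) sets flow on bond)
bond 0 →J1  (J1: bond 2 brought flow, rest push out)
bond 1 →J1  (J1: bond 2 brought flow, rest push out)
bond 4 →I1  (I1 outputs flow p/I1)
bond 3 →J2  (closing 0-jn rule on J2)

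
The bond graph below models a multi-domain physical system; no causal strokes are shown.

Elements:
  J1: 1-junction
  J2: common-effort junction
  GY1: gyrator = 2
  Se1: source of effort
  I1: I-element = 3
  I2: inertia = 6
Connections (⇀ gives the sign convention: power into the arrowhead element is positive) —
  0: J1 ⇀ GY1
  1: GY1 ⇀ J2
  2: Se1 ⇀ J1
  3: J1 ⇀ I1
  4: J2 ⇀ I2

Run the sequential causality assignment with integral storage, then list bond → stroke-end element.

bond 2 stroke at J1  (Se1 fixes effort; stroke away)
bond 3 stroke at I1  (I1 integral (f out))
bond 0 stroke at J1  (J1: bond 3 brought flow, rest push out)
bond 1 stroke at J2  (GY GY1: same side as bond 0)
bond 4 stroke at I2  (common-e at J2 fixed by 1)

b0 →J1
b1 →J2
b2 →J1
b3 →I1
b4 →I2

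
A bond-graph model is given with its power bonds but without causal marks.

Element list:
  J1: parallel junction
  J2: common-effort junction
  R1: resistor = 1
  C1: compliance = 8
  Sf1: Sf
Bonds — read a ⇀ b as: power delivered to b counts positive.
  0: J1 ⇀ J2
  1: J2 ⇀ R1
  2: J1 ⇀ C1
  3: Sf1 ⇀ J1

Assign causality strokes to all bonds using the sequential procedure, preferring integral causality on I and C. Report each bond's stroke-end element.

β3 stroke at Sf1  (Sf1 fixes flow; stroke at Sf1)
β2 stroke at J1  (C1: C, integral causality)
β0 stroke at J2  (common-e at J1 fixed by 2)
β1 stroke at R1  (common-e at J2 fixed by 0)

bond 0 →J2
bond 1 →R1
bond 2 →J1
bond 3 →Sf1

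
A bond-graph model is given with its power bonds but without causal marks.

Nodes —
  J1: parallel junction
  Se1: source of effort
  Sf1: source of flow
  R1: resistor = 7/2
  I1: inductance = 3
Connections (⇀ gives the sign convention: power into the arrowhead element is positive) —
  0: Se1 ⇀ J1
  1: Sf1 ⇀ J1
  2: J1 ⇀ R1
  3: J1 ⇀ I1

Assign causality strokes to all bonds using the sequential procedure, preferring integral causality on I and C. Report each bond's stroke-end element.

β0 stroke at J1  (Se1 (Se) sets effort on bond)
β1 stroke at Sf1  (Sf1: flow source, stroke at near end)
β2 stroke at R1  (0-jn J1 has e-setter on 0)
β3 stroke at I1  (J1: bond 0 brought effort, rest push out)

#0 →J1
#1 →Sf1
#2 →R1
#3 →I1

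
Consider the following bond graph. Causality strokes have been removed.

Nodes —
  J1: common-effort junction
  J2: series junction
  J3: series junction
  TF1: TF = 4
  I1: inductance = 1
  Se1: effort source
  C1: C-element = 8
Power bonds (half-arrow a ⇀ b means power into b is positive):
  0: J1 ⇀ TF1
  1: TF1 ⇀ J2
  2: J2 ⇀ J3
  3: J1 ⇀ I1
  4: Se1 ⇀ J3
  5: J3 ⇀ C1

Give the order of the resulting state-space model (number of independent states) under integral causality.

bond 4 →J3  (source Se1 imposes e)
bond 3 →I1  (I1 integral (f out))
bond 0 →J1  (J1: last free bond brings effort in)
bond 1 →TF1  (through TF1, causality passes straight; one stroke at TF1)
bond 2 →J2  (1-jn J2 has f-setter on 1)
bond 5 →J3  (1-jn J3 has f-setter on 2)

2  (C1, I1 all integral)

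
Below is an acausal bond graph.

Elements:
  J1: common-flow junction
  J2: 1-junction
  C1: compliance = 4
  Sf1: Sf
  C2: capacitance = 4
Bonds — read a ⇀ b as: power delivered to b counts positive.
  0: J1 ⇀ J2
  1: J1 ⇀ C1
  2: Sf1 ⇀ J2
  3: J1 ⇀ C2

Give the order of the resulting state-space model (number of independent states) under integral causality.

2  (C1, C2 all integral)

bond 2 stroke at Sf1  (Sf1 fixes flow; stroke at Sf1)
bond 0 stroke at J2  (1-jn J2 has f-setter on 2)
bond 1 stroke at J1  (J1: bond 0 brought flow, rest push out)
bond 3 stroke at J1  (J1: bond 0 brought flow, rest push out)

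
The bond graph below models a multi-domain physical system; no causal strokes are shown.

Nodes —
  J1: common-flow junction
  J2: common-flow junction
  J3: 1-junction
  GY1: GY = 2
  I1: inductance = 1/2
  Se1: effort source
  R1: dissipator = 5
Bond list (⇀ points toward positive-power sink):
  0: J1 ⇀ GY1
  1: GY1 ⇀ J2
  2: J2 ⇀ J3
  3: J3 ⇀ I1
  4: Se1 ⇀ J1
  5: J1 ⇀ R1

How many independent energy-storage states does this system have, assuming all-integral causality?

1  (I1 all integral)

#4 stroke at J1  (Se1 fixes effort; stroke away)
#3 stroke at I1  (I1 integral (f out))
#2 stroke at J3  (J3: bond 3 brought flow, rest push out)
#1 stroke at J2  (1-jn J2 has f-setter on 2)
#0 stroke at J1  (GY1: gyrator matches bond 1)
#5 stroke at R1  (only one flow-in slot at J1)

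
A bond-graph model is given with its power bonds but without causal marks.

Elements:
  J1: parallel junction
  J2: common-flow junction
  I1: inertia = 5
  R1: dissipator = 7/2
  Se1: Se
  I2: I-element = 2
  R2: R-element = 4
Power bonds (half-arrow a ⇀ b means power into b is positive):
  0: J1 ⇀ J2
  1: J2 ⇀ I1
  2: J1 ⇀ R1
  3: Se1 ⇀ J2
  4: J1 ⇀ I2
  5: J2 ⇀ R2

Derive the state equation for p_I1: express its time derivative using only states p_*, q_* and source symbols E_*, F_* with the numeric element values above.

b3 →J2  (Se1 fixes effort; stroke away)
b1 →I1  (I1 outputs flow p/I1)
b0 →J2  (common-f at J2 fixed by 1)
b5 →J2  (common-f at J2 fixed by 1)
b4 →I2  (I2 outputs flow p/I2)
b2 →J1  (J1 needs exactly one e-in)

dp_I1/dt = E_Se1 - 3*p_I1/2 - 7*p_I2/4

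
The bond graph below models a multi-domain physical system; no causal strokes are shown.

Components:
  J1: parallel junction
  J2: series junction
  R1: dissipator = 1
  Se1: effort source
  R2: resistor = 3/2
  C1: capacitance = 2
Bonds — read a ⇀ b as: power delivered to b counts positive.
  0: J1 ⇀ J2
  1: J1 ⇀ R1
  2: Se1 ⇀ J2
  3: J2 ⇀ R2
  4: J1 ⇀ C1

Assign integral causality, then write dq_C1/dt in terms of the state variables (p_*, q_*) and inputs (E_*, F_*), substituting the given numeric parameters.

dq_C1/dt = -2*E_Se1/3 - 5*q_C1/6

#2 stroke at J2  (Se1 fixes effort; stroke away)
#4 stroke at J1  (C1 integral (e out))
#0 stroke at J2  (0-jn J1 has e-setter on 4)
#1 stroke at R1  (J1 effort already set via bond 4)
#3 stroke at R2  (J2 needs exactly one f-in)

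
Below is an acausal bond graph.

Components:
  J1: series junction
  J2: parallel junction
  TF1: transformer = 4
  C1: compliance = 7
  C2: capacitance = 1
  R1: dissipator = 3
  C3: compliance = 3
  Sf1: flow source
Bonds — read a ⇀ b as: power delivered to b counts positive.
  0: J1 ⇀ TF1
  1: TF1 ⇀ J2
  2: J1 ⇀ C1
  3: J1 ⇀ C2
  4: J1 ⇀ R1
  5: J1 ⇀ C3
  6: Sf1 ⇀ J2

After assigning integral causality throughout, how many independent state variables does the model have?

b6 stroke→Sf1  (Sf1 fixes flow; stroke at Sf1)
b1 stroke→J2  (closing 0-jn rule on J2)
b0 stroke→TF1  (through TF1, causality passes straight; one stroke at TF1)
b2 stroke→J1  (common-f at J1 fixed by 0)
b3 stroke→J1  (common-f at J1 fixed by 0)
b4 stroke→J1  (J1: bond 0 brought flow, rest push out)
b5 stroke→J1  (J1 flow already set via bond 0)

3  (C1, C2, C3 all integral)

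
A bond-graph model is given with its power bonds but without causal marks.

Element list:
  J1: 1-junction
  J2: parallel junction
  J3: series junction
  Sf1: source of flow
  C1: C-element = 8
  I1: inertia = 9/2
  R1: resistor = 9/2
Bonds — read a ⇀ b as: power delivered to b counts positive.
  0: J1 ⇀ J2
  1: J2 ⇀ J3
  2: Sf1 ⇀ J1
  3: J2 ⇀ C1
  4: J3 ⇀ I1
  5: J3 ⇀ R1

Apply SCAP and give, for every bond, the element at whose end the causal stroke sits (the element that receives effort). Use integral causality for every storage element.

bond 0 |J1
bond 1 |J3
bond 2 |Sf1
bond 3 |J2
bond 4 |I1
bond 5 |J3

β2 stroke at Sf1  (Sf1: flow source, stroke at near end)
β0 stroke at J1  (J1 flow already set via bond 2)
β3 stroke at J2  (C1 outputs effort q/C1)
β1 stroke at J3  (0-jn J2 has e-setter on 3)
β4 stroke at I1  (I1: I, integral causality)
β5 stroke at J3  (J3 flow already set via bond 4)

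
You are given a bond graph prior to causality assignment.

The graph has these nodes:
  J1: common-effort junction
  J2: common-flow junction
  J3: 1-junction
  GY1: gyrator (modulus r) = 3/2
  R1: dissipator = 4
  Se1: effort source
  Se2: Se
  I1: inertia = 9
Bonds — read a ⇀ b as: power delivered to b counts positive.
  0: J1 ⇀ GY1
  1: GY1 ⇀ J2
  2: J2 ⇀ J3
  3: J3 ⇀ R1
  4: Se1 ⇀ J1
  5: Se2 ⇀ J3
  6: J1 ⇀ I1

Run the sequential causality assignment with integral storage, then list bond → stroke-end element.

β0 →GY1
β1 →GY1
β2 →J2
β3 →J3
β4 →J1
β5 →J3
β6 →I1

bond 4 stroke→J1  (Se1 fixes effort; stroke away)
bond 5 stroke→J3  (Se2 (Se) sets effort on bond)
bond 0 stroke→GY1  (J1: bond 4 brought effort, rest push out)
bond 6 stroke→I1  (J1 effort already set via bond 4)
bond 1 stroke→GY1  (GY GY1: same side as bond 0)
bond 2 stroke→J2  (common-f at J2 fixed by 1)
bond 3 stroke→J3  (1-jn J3 has f-setter on 2)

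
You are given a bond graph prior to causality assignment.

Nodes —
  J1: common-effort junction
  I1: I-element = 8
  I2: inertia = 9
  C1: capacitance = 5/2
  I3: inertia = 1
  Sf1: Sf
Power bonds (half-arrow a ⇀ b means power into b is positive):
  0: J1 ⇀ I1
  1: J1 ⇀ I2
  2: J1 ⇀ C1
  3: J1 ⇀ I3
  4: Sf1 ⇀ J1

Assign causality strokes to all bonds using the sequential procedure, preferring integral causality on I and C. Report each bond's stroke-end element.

b4 |Sf1  (Sf1 fixes flow; stroke at Sf1)
b0 |I1  (I1 outputs flow p/I1)
b1 |I2  (I2 outputs flow p/I2)
b2 |J1  (C1: C, integral causality)
b3 |I3  (common-e at J1 fixed by 2)

β0 stroke→I1
β1 stroke→I2
β2 stroke→J1
β3 stroke→I3
β4 stroke→Sf1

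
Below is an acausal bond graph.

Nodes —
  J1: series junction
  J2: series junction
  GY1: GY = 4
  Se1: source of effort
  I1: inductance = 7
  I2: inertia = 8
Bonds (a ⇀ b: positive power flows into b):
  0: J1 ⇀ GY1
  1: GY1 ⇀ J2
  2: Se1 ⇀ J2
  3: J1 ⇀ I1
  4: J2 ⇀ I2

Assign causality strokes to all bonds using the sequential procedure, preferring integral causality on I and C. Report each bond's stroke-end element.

#2 →J2  (Se1 (Se) sets effort on bond)
#3 →I1  (I1 outputs flow p/I1)
#0 →J1  (J1: bond 3 brought flow, rest push out)
#1 →J2  (through GY1, causality inverts; strokes same side of GY1)
#4 →I2  (closing 1-jn rule on J2)

#0 stroke at J1
#1 stroke at J2
#2 stroke at J2
#3 stroke at I1
#4 stroke at I2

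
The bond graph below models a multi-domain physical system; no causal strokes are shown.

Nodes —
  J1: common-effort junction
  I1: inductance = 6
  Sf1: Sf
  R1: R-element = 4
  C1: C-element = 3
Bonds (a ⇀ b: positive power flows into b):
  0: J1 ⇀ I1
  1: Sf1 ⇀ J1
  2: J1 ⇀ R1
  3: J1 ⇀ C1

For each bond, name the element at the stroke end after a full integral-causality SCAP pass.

b0 →I1
b1 →Sf1
b2 →R1
b3 →J1

β1 →Sf1  (source Sf1 imposes f)
β0 →I1  (I1 outputs flow p/I1)
β3 →J1  (C1: C, integral causality)
β2 →R1  (0-jn J1 has e-setter on 3)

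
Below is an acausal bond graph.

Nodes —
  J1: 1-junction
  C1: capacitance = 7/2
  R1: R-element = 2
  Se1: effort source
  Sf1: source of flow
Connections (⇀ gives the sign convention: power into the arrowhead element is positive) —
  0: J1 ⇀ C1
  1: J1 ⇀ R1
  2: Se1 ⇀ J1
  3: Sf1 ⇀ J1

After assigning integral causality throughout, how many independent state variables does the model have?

bond 2 |J1  (source Se1 imposes e)
bond 3 |Sf1  (Sf1 (Sf) sets flow on bond)
bond 0 |J1  (1-jn J1 has f-setter on 3)
bond 1 |J1  (1-jn J1 has f-setter on 3)

1  (C1 all integral)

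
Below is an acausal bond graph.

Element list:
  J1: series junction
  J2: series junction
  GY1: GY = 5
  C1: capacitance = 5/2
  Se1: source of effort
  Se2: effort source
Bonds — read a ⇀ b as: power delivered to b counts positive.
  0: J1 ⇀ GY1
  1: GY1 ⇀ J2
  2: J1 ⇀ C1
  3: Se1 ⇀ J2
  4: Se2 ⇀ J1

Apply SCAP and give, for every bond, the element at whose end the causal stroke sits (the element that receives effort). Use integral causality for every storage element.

b3 |J2  (Se1 (Se) sets effort on bond)
b4 |J1  (Se2 (Se) sets effort on bond)
b1 |GY1  (J2 needs exactly one f-in)
b0 |GY1  (GY GY1: same side as bond 1)
b2 |J1  (J1 flow already set via bond 0)

#0 →GY1
#1 →GY1
#2 →J1
#3 →J2
#4 →J1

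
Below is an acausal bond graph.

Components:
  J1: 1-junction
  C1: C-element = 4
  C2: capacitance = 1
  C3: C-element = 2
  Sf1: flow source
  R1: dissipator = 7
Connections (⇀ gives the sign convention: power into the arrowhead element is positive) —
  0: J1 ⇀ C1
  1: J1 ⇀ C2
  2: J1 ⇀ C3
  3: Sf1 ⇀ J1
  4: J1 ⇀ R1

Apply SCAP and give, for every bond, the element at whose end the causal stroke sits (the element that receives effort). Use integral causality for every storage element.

β0 stroke at J1
β1 stroke at J1
β2 stroke at J1
β3 stroke at Sf1
β4 stroke at J1

#3 stroke→Sf1  (source Sf1 imposes f)
#0 stroke→J1  (common-f at J1 fixed by 3)
#1 stroke→J1  (J1: bond 3 brought flow, rest push out)
#2 stroke→J1  (common-f at J1 fixed by 3)
#4 stroke→J1  (common-f at J1 fixed by 3)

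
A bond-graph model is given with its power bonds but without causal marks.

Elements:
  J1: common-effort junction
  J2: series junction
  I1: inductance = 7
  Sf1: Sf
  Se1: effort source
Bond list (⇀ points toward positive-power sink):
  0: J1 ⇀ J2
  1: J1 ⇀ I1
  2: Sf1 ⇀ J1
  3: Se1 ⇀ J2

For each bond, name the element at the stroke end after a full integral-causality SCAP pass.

β2 →Sf1  (source Sf1 imposes f)
β3 →J2  (Se1 fixes effort; stroke away)
β0 →J1  (closing 1-jn rule on J2)
β1 →I1  (J1 effort already set via bond 0)

#0 stroke at J1
#1 stroke at I1
#2 stroke at Sf1
#3 stroke at J2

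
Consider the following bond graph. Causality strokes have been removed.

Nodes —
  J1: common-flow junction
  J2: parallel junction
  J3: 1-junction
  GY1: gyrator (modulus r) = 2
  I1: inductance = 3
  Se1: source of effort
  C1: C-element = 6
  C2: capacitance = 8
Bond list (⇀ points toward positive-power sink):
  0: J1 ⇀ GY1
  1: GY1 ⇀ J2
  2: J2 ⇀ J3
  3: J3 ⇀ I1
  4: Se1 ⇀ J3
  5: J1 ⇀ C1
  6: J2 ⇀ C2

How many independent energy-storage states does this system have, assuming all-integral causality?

3  (C1, C2, I1 all integral)

bond 4 stroke→J3  (source Se1 imposes e)
bond 3 stroke→I1  (I1 outputs flow p/I1)
bond 2 stroke→J3  (J3 flow already set via bond 3)
bond 5 stroke→J1  (C1 integral (e out))
bond 0 stroke→GY1  (J1: last free bond brings flow in)
bond 1 stroke→GY1  (GY1: gyrator matches bond 0)
bond 6 stroke→J2  (closing 0-jn rule on J2)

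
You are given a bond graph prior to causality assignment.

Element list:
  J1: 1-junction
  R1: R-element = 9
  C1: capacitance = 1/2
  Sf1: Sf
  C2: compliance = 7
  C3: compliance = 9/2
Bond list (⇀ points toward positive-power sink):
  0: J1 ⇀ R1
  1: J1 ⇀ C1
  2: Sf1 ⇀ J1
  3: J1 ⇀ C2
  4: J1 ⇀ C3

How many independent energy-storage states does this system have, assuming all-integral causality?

3  (C1, C2, C3 all integral)

b2 |Sf1  (Sf1 (Sf) sets flow on bond)
b0 |J1  (1-jn J1 has f-setter on 2)
b1 |J1  (1-jn J1 has f-setter on 2)
b3 |J1  (1-jn J1 has f-setter on 2)
b4 |J1  (J1: bond 2 brought flow, rest push out)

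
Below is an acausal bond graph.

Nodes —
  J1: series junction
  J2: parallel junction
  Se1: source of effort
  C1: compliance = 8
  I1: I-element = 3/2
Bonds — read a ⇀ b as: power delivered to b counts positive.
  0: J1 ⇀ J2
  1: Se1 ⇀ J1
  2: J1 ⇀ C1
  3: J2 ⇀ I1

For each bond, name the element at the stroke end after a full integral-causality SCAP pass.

#0 stroke→J2
#1 stroke→J1
#2 stroke→J1
#3 stroke→I1

#1 |J1  (source Se1 imposes e)
#2 |J1  (C1 outputs effort q/C1)
#0 |J2  (J1 needs exactly one f-in)
#3 |I1  (common-e at J2 fixed by 0)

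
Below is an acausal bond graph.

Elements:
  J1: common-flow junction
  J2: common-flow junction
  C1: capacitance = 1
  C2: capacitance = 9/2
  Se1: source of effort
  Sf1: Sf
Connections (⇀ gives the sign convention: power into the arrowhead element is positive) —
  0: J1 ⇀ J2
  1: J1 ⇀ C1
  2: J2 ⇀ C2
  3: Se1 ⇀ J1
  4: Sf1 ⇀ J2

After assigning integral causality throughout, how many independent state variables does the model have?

2  (C1, C2 all integral)

b3 stroke at J1  (Se1: effort source, stroke at far end)
b4 stroke at Sf1  (source Sf1 imposes f)
b0 stroke at J2  (common-f at J2 fixed by 4)
b2 stroke at J2  (J2 flow already set via bond 4)
b1 stroke at J1  (common-f at J1 fixed by 0)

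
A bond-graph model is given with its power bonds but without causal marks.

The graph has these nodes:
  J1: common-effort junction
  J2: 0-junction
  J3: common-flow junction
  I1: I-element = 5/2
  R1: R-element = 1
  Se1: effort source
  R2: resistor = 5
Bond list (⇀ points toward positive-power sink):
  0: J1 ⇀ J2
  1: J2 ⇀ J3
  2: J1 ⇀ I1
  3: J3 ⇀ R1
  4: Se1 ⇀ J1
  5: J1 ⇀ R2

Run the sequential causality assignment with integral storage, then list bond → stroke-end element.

b0 |J2
b1 |J3
b2 |I1
b3 |R1
b4 |J1
b5 |R2

#4 stroke→J1  (Se1: effort source, stroke at far end)
#0 stroke→J2  (common-e at J1 fixed by 4)
#2 stroke→I1  (0-jn J1 has e-setter on 4)
#5 stroke→R2  (0-jn J1 has e-setter on 4)
#1 stroke→J3  (J2 effort already set via bond 0)
#3 stroke→R1  (closing 1-jn rule on J3)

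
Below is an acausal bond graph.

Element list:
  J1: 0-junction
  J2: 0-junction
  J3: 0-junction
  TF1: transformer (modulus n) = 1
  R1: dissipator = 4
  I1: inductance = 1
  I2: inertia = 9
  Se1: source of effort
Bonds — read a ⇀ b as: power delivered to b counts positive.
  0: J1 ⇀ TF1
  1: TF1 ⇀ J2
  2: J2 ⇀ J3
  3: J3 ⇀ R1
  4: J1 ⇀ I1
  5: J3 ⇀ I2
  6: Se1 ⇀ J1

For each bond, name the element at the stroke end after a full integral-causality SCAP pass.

#0 →TF1
#1 →J2
#2 →J3
#3 →R1
#4 →I1
#5 →I2
#6 →J1

β6 stroke→J1  (Se1: effort source, stroke at far end)
β0 stroke→TF1  (J1 effort already set via bond 6)
β4 stroke→I1  (J1 effort already set via bond 6)
β1 stroke→J2  (through TF1, causality passes straight; one stroke at TF1)
β2 stroke→J3  (J2: bond 1 brought effort, rest push out)
β3 stroke→R1  (J3: bond 2 brought effort, rest push out)
β5 stroke→I2  (0-jn J3 has e-setter on 2)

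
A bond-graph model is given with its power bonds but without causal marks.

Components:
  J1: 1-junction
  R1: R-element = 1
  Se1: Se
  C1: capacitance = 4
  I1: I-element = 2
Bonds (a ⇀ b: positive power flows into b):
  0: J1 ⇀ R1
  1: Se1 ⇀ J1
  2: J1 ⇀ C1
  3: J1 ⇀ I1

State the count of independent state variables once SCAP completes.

β1 stroke→J1  (Se1: effort source, stroke at far end)
β2 stroke→J1  (C1 outputs effort q/C1)
β3 stroke→I1  (I1 integral (f out))
β0 stroke→J1  (J1 flow already set via bond 3)

2  (C1, I1 all integral)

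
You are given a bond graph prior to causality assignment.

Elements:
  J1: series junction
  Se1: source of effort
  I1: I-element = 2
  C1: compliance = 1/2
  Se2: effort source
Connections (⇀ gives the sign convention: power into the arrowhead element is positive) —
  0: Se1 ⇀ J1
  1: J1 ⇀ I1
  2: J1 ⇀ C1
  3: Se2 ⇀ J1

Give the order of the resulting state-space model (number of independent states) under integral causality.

2  (C1, I1 all integral)

b0 stroke→J1  (source Se1 imposes e)
b3 stroke→J1  (Se2 (Se) sets effort on bond)
b1 stroke→I1  (prefer integral on I1)
b2 stroke→J1  (1-jn J1 has f-setter on 1)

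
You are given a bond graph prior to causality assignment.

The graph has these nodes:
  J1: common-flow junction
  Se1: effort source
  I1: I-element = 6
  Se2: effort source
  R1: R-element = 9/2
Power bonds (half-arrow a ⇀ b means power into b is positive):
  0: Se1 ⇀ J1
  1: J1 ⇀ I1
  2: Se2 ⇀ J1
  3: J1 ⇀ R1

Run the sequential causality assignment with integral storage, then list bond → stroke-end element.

bond 0 →J1  (Se1: effort source, stroke at far end)
bond 2 →J1  (Se2 (Se) sets effort on bond)
bond 1 →I1  (prefer integral on I1)
bond 3 →J1  (J1: bond 1 brought flow, rest push out)

bond 0 stroke at J1
bond 1 stroke at I1
bond 2 stroke at J1
bond 3 stroke at J1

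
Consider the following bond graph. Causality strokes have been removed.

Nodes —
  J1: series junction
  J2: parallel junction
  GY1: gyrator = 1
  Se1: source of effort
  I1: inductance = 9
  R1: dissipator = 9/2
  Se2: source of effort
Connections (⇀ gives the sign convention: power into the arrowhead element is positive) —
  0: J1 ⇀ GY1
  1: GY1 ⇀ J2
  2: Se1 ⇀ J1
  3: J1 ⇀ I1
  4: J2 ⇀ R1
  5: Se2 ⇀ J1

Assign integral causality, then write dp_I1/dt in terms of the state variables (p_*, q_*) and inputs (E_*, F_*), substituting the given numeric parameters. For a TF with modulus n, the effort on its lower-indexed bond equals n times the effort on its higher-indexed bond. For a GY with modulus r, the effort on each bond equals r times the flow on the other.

b2 stroke→J1  (Se1 fixes effort; stroke away)
b5 stroke→J1  (Se2: effort source, stroke at far end)
b3 stroke→I1  (I1 outputs flow p/I1)
b0 stroke→J1  (1-jn J1 has f-setter on 3)
b1 stroke→J2  (GY1 both-in/both-out from 0)
b4 stroke→R1  (0-jn J2 has e-setter on 1)

dp_I1/dt = E_Se1 + E_Se2 - 2*p_I1/81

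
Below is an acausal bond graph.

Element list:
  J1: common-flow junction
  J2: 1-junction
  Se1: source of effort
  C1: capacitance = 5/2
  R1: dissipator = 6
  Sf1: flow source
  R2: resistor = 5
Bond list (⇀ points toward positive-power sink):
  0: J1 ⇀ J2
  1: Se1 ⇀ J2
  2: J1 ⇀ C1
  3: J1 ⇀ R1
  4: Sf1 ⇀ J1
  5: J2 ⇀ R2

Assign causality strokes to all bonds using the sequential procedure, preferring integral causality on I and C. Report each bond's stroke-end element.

b0 stroke at J1
b1 stroke at J2
b2 stroke at J1
b3 stroke at J1
b4 stroke at Sf1
b5 stroke at J2

#1 stroke at J2  (Se1: effort source, stroke at far end)
#4 stroke at Sf1  (source Sf1 imposes f)
#0 stroke at J1  (common-f at J1 fixed by 4)
#2 stroke at J1  (J1: bond 4 brought flow, rest push out)
#3 stroke at J1  (common-f at J1 fixed by 4)
#5 stroke at J2  (J2: bond 0 brought flow, rest push out)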